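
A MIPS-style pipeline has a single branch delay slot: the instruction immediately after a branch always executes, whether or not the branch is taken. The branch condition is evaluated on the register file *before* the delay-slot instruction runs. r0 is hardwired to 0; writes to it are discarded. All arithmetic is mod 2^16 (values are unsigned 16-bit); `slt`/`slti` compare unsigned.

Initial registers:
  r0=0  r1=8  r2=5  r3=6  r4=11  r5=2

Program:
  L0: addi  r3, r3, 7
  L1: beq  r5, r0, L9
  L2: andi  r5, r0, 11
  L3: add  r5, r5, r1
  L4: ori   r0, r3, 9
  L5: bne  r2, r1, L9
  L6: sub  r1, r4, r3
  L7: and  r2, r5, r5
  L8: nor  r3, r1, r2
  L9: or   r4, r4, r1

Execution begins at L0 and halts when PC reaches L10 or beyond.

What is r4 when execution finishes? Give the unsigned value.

[0] addi  r3, r3, 7  →  {r0:0, r1:8, r2:5, r3:13, r4:11, r5:2}
[1] beq  r5, r0, L9  →  {r0:0, r1:8, r2:5, r3:13, r4:11, r5:2}  ⟨branch fallthrough⟩
[2] andi  r5, r0, 11  →  {r0:0, r1:8, r2:5, r3:13, r4:11, r5:0}
[3] add  r5, r5, r1  →  {r0:0, r1:8, r2:5, r3:13, r4:11, r5:8}
[4] ori   r0, r3, 9  →  {r0:0, r1:8, r2:5, r3:13, r4:11, r5:8}
[5] bne  r2, r1, L9  →  {r0:0, r1:8, r2:5, r3:13, r4:11, r5:8}  ⟨branch taken⟩
[6] sub  r1, r4, r3  →  {r0:0, r1:65534, r2:5, r3:13, r4:11, r5:8}
[9] or   r4, r4, r1  →  {r0:0, r1:65534, r2:5, r3:13, r4:65535, r5:8}

65535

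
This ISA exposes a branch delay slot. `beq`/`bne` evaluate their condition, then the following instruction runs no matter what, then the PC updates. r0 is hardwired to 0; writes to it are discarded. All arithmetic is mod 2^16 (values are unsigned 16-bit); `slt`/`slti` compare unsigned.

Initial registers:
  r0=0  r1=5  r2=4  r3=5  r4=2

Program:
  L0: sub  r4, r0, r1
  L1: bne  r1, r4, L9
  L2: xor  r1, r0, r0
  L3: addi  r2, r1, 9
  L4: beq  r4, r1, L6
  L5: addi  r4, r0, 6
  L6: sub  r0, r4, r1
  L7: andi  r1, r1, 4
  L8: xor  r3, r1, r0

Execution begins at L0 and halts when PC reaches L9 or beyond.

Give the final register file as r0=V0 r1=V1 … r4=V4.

r0=0 r1=0 r2=4 r3=5 r4=65531

  step pc=0: sub  r4, r0, r1  regs=(0,5,4,5,65531)
  step pc=1: bne  r1, r4, L9  cond=T  regs=(0,5,4,5,65531)
  step pc=2: xor  r1, r0, r0  regs=(0,0,4,5,65531)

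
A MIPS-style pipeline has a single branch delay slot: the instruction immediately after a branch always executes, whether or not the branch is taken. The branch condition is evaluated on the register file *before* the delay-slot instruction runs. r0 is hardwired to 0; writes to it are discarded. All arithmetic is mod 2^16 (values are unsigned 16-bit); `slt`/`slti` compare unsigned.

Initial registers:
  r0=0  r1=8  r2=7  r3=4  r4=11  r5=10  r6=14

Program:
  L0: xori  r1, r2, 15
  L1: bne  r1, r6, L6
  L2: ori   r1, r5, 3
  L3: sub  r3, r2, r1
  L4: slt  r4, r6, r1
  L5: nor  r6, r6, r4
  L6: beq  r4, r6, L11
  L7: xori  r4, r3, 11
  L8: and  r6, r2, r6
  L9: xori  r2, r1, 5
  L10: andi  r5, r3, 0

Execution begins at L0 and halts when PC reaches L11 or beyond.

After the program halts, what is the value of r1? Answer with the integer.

  step pc=0: xori  r1, r2, 15  regs=(0,8,7,4,11,10,14)
  step pc=1: bne  r1, r6, L6  cond=T  regs=(0,8,7,4,11,10,14)
  step pc=2: ori   r1, r5, 3  regs=(0,11,7,4,11,10,14)
  step pc=6: beq  r4, r6, L11  cond=F  regs=(0,11,7,4,11,10,14)
  step pc=7: xori  r4, r3, 11  regs=(0,11,7,4,15,10,14)
  step pc=8: and  r6, r2, r6  regs=(0,11,7,4,15,10,6)
  step pc=9: xori  r2, r1, 5  regs=(0,11,14,4,15,10,6)
  step pc=10: andi  r5, r3, 0  regs=(0,11,14,4,15,0,6)

11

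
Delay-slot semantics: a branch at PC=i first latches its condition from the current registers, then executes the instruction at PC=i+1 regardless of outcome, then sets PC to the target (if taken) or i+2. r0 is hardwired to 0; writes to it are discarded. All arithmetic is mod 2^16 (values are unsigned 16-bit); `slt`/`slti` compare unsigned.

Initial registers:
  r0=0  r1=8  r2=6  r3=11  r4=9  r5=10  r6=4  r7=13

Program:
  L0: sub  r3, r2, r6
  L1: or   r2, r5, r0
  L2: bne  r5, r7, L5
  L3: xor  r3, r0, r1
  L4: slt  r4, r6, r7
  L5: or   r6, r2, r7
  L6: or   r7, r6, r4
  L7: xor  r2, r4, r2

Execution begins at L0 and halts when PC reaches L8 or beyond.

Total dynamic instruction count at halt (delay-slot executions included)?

[0] sub  r3, r2, r6  →  {r0:0, r1:8, r2:6, r3:2, r4:9, r5:10, r6:4, r7:13}
[1] or   r2, r5, r0  →  {r0:0, r1:8, r2:10, r3:2, r4:9, r5:10, r6:4, r7:13}
[2] bne  r5, r7, L5  →  {r0:0, r1:8, r2:10, r3:2, r4:9, r5:10, r6:4, r7:13}  ⟨branch taken⟩
[3] xor  r3, r0, r1  →  {r0:0, r1:8, r2:10, r3:8, r4:9, r5:10, r6:4, r7:13}
[5] or   r6, r2, r7  →  {r0:0, r1:8, r2:10, r3:8, r4:9, r5:10, r6:15, r7:13}
[6] or   r7, r6, r4  →  {r0:0, r1:8, r2:10, r3:8, r4:9, r5:10, r6:15, r7:15}
[7] xor  r2, r4, r2  →  {r0:0, r1:8, r2:3, r3:8, r4:9, r5:10, r6:15, r7:15}

7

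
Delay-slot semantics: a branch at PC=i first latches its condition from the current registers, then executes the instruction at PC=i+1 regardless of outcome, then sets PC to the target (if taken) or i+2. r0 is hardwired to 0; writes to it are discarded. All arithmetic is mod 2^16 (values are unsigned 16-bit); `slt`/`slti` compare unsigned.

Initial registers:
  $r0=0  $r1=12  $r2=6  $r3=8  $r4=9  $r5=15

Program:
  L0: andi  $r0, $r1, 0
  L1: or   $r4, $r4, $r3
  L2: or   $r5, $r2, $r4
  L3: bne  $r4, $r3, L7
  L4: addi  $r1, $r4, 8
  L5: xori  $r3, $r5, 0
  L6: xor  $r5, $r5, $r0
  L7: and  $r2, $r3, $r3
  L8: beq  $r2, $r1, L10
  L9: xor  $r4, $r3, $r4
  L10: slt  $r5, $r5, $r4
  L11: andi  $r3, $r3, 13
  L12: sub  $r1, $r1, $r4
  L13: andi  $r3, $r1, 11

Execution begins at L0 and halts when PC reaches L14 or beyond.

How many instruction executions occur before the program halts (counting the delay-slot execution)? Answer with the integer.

12

PC=0  andi  $r0, $r1, 0      | $r0=0 $r1=12 $r2=6 $r3=8 $r4=9 $r5=15
PC=1  or   $r4, $r4, $r3     | $r0=0 $r1=12 $r2=6 $r3=8 $r4=9 $r5=15
PC=2  or   $r5, $r2, $r4     | $r0=0 $r1=12 $r2=6 $r3=8 $r4=9 $r5=15
PC=3  bne  $r4, $r3, L7      | $r0=0 $r1=12 $r2=6 $r3=8 $r4=9 $r5=15  [TAKEN]
PC=4  addi  $r1, $r4, 8      | $r0=0 $r1=17 $r2=6 $r3=8 $r4=9 $r5=15
PC=7  and  $r2, $r3, $r3     | $r0=0 $r1=17 $r2=8 $r3=8 $r4=9 $r5=15
PC=8  beq  $r2, $r1, L10     | $r0=0 $r1=17 $r2=8 $r3=8 $r4=9 $r5=15  [not taken]
PC=9  xor  $r4, $r3, $r4     | $r0=0 $r1=17 $r2=8 $r3=8 $r4=1 $r5=15
PC=10 slt  $r5, $r5, $r4     | $r0=0 $r1=17 $r2=8 $r3=8 $r4=1 $r5=0
PC=11 andi  $r3, $r3, 13     | $r0=0 $r1=17 $r2=8 $r3=8 $r4=1 $r5=0
PC=12 sub  $r1, $r1, $r4     | $r0=0 $r1=16 $r2=8 $r3=8 $r4=1 $r5=0
PC=13 andi  $r3, $r1, 11     | $r0=0 $r1=16 $r2=8 $r3=0 $r4=1 $r5=0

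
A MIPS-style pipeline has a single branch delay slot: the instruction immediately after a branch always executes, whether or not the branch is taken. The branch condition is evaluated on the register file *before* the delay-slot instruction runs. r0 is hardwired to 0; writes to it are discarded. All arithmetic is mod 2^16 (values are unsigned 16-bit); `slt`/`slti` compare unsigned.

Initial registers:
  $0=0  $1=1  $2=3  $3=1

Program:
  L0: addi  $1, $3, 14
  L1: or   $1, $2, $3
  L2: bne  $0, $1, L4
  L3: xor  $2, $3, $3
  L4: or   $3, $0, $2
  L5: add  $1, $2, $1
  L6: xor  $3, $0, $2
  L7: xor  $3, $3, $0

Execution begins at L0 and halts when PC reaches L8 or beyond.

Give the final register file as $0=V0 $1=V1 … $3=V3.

$0=0 $1=3 $2=0 $3=0

#0 addi  $1, $3, 14 ; 0/15/3/1
#1 or   $1, $2, $3 ; 0/3/3/1
#2 bne  $0, $1, L4 ; 0/3/3/1 ; →target
#3 xor  $2, $3, $3 ; 0/3/0/1
#4 or   $3, $0, $2 ; 0/3/0/0
#5 add  $1, $2, $1 ; 0/3/0/0
#6 xor  $3, $0, $2 ; 0/3/0/0
#7 xor  $3, $3, $0 ; 0/3/0/0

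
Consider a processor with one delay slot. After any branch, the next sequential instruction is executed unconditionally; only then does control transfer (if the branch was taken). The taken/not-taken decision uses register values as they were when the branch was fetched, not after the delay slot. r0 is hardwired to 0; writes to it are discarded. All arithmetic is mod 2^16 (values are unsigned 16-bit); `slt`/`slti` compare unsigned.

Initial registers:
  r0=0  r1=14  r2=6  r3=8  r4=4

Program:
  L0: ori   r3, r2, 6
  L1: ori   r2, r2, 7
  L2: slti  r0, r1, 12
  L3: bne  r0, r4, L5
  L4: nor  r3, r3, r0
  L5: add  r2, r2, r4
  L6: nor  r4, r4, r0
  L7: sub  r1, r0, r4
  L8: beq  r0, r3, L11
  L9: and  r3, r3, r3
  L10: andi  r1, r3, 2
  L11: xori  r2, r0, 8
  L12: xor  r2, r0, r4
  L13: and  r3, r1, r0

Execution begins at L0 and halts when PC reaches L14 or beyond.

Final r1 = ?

0

  step pc=0: ori   r3, r2, 6  regs=(0,14,6,6,4)
  step pc=1: ori   r2, r2, 7  regs=(0,14,7,6,4)
  step pc=2: slti  r0, r1, 12  regs=(0,14,7,6,4)
  step pc=3: bne  r0, r4, L5  cond=T  regs=(0,14,7,6,4)
  step pc=4: nor  r3, r3, r0  regs=(0,14,7,65529,4)
  step pc=5: add  r2, r2, r4  regs=(0,14,11,65529,4)
  step pc=6: nor  r4, r4, r0  regs=(0,14,11,65529,65531)
  step pc=7: sub  r1, r0, r4  regs=(0,5,11,65529,65531)
  step pc=8: beq  r0, r3, L11  cond=F  regs=(0,5,11,65529,65531)
  step pc=9: and  r3, r3, r3  regs=(0,5,11,65529,65531)
  step pc=10: andi  r1, r3, 2  regs=(0,0,11,65529,65531)
  step pc=11: xori  r2, r0, 8  regs=(0,0,8,65529,65531)
  step pc=12: xor  r2, r0, r4  regs=(0,0,65531,65529,65531)
  step pc=13: and  r3, r1, r0  regs=(0,0,65531,0,65531)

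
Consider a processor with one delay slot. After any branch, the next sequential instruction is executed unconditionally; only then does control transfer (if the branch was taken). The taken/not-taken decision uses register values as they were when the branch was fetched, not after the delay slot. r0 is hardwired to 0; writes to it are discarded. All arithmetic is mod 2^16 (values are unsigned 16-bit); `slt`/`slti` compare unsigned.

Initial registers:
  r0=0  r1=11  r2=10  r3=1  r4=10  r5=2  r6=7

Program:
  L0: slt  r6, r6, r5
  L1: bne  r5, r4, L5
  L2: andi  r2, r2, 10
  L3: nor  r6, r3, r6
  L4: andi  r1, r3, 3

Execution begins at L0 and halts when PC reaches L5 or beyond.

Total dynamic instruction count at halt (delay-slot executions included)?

[0] slt  r6, r6, r5  →  {r0:0, r1:11, r2:10, r3:1, r4:10, r5:2, r6:0}
[1] bne  r5, r4, L5  →  {r0:0, r1:11, r2:10, r3:1, r4:10, r5:2, r6:0}  ⟨branch taken⟩
[2] andi  r2, r2, 10  →  {r0:0, r1:11, r2:10, r3:1, r4:10, r5:2, r6:0}

3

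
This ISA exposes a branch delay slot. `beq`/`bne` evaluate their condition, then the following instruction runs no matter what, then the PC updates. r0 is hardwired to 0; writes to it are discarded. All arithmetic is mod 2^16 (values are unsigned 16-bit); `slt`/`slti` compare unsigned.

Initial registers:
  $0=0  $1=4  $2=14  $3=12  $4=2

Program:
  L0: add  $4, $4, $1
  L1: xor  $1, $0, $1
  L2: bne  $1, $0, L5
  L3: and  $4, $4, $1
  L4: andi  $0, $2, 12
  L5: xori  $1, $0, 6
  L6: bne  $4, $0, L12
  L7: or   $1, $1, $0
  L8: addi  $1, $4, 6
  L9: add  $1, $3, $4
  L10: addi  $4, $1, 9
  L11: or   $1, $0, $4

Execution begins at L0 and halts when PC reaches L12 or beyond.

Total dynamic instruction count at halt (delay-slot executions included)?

7

  step pc=0: add  $4, $4, $1  regs=(0,4,14,12,6)
  step pc=1: xor  $1, $0, $1  regs=(0,4,14,12,6)
  step pc=2: bne  $1, $0, L5  cond=T  regs=(0,4,14,12,6)
  step pc=3: and  $4, $4, $1  regs=(0,4,14,12,4)
  step pc=5: xori  $1, $0, 6  regs=(0,6,14,12,4)
  step pc=6: bne  $4, $0, L12  cond=T  regs=(0,6,14,12,4)
  step pc=7: or   $1, $1, $0  regs=(0,6,14,12,4)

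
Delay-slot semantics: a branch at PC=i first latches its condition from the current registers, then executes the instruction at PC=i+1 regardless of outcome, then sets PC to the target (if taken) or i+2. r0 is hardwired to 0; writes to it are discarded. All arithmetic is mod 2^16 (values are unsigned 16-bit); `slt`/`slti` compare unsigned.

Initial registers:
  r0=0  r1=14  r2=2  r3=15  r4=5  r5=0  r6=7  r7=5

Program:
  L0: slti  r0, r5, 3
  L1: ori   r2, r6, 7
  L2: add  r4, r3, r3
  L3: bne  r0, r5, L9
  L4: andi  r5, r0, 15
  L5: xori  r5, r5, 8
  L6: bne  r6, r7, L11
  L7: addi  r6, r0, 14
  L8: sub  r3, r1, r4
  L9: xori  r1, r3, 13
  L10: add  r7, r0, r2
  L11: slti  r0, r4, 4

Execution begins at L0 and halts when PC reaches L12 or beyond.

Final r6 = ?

PC=0  slti  r0, r5, 3        | r0=0 r1=14 r2=2 r3=15 r4=5 r5=0 r6=7 r7=5
PC=1  ori   r2, r6, 7        | r0=0 r1=14 r2=7 r3=15 r4=5 r5=0 r6=7 r7=5
PC=2  add  r4, r3, r3        | r0=0 r1=14 r2=7 r3=15 r4=30 r5=0 r6=7 r7=5
PC=3  bne  r0, r5, L9        | r0=0 r1=14 r2=7 r3=15 r4=30 r5=0 r6=7 r7=5  [not taken]
PC=4  andi  r5, r0, 15       | r0=0 r1=14 r2=7 r3=15 r4=30 r5=0 r6=7 r7=5
PC=5  xori  r5, r5, 8        | r0=0 r1=14 r2=7 r3=15 r4=30 r5=8 r6=7 r7=5
PC=6  bne  r6, r7, L11       | r0=0 r1=14 r2=7 r3=15 r4=30 r5=8 r6=7 r7=5  [TAKEN]
PC=7  addi  r6, r0, 14       | r0=0 r1=14 r2=7 r3=15 r4=30 r5=8 r6=14 r7=5
PC=11 slti  r0, r4, 4        | r0=0 r1=14 r2=7 r3=15 r4=30 r5=8 r6=14 r7=5

14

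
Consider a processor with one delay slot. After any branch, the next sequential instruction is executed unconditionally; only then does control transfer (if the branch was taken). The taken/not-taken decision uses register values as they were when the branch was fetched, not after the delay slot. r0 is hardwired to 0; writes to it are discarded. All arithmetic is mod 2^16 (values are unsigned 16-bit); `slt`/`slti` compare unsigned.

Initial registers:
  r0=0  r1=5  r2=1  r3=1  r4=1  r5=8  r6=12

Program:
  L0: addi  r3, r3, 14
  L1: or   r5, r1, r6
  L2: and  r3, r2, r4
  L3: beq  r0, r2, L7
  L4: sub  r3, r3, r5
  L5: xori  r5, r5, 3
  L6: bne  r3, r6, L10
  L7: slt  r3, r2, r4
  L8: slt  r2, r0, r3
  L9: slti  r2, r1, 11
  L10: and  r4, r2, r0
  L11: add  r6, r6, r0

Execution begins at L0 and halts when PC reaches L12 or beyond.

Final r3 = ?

[0] addi  r3, r3, 14  →  {r0:0, r1:5, r2:1, r3:15, r4:1, r5:8, r6:12}
[1] or   r5, r1, r6  →  {r0:0, r1:5, r2:1, r3:15, r4:1, r5:13, r6:12}
[2] and  r3, r2, r4  →  {r0:0, r1:5, r2:1, r3:1, r4:1, r5:13, r6:12}
[3] beq  r0, r2, L7  →  {r0:0, r1:5, r2:1, r3:1, r4:1, r5:13, r6:12}  ⟨branch fallthrough⟩
[4] sub  r3, r3, r5  →  {r0:0, r1:5, r2:1, r3:65524, r4:1, r5:13, r6:12}
[5] xori  r5, r5, 3  →  {r0:0, r1:5, r2:1, r3:65524, r4:1, r5:14, r6:12}
[6] bne  r3, r6, L10  →  {r0:0, r1:5, r2:1, r3:65524, r4:1, r5:14, r6:12}  ⟨branch taken⟩
[7] slt  r3, r2, r4  →  {r0:0, r1:5, r2:1, r3:0, r4:1, r5:14, r6:12}
[10] and  r4, r2, r0  →  {r0:0, r1:5, r2:1, r3:0, r4:0, r5:14, r6:12}
[11] add  r6, r6, r0  →  {r0:0, r1:5, r2:1, r3:0, r4:0, r5:14, r6:12}

0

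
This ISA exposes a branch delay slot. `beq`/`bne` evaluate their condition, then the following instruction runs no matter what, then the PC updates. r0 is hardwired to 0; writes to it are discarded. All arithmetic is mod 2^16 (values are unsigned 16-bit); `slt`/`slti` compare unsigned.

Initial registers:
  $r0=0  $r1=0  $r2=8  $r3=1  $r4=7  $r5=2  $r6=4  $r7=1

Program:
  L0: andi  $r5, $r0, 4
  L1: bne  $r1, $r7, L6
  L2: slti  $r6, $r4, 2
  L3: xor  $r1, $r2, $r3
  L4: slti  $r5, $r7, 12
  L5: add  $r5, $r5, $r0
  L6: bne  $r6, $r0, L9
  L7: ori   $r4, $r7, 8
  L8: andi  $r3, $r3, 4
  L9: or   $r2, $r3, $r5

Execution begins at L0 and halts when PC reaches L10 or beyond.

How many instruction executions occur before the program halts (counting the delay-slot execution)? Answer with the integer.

7

#0 andi  $r5, $r0, 4 ; 0/0/8/1/7/0/4/1
#1 bne  $r1, $r7, L6 ; 0/0/8/1/7/0/4/1 ; →target
#2 slti  $r6, $r4, 2 ; 0/0/8/1/7/0/0/1
#6 bne  $r6, $r0, L9 ; 0/0/8/1/7/0/0/1 ; →fallthru
#7 ori   $r4, $r7, 8 ; 0/0/8/1/9/0/0/1
#8 andi  $r3, $r3, 4 ; 0/0/8/0/9/0/0/1
#9 or   $r2, $r3, $r5 ; 0/0/0/0/9/0/0/1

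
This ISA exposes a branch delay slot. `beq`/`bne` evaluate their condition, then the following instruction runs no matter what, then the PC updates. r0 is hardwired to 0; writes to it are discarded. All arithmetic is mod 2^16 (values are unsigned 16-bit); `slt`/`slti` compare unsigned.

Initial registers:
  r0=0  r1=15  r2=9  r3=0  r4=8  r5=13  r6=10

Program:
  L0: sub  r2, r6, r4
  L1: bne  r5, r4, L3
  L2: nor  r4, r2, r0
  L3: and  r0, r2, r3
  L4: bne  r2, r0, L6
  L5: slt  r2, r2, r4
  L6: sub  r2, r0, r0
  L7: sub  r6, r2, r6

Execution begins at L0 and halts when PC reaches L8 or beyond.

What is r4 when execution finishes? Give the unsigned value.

65533

  step pc=0: sub  r2, r6, r4  regs=(0,15,2,0,8,13,10)
  step pc=1: bne  r5, r4, L3  cond=T  regs=(0,15,2,0,8,13,10)
  step pc=2: nor  r4, r2, r0  regs=(0,15,2,0,65533,13,10)
  step pc=3: and  r0, r2, r3  regs=(0,15,2,0,65533,13,10)
  step pc=4: bne  r2, r0, L6  cond=T  regs=(0,15,2,0,65533,13,10)
  step pc=5: slt  r2, r2, r4  regs=(0,15,1,0,65533,13,10)
  step pc=6: sub  r2, r0, r0  regs=(0,15,0,0,65533,13,10)
  step pc=7: sub  r6, r2, r6  regs=(0,15,0,0,65533,13,65526)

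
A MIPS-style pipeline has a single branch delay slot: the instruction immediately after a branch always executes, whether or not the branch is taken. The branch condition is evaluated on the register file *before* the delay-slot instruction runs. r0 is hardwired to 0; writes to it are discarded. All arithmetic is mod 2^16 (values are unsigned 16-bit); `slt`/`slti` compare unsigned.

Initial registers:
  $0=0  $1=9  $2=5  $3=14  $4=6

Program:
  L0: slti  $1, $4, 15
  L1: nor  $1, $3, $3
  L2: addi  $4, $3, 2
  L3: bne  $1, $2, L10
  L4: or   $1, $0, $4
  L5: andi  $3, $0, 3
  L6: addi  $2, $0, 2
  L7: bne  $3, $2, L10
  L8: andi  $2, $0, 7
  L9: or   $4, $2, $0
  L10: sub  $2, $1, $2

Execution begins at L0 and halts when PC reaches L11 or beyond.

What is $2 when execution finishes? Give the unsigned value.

PC=0  slti  $1, $4, 15       | $0=0 $1=1 $2=5 $3=14 $4=6
PC=1  nor  $1, $3, $3        | $0=0 $1=65521 $2=5 $3=14 $4=6
PC=2  addi  $4, $3, 2        | $0=0 $1=65521 $2=5 $3=14 $4=16
PC=3  bne  $1, $2, L10       | $0=0 $1=65521 $2=5 $3=14 $4=16  [TAKEN]
PC=4  or   $1, $0, $4        | $0=0 $1=16 $2=5 $3=14 $4=16
PC=10 sub  $2, $1, $2        | $0=0 $1=16 $2=11 $3=14 $4=16

11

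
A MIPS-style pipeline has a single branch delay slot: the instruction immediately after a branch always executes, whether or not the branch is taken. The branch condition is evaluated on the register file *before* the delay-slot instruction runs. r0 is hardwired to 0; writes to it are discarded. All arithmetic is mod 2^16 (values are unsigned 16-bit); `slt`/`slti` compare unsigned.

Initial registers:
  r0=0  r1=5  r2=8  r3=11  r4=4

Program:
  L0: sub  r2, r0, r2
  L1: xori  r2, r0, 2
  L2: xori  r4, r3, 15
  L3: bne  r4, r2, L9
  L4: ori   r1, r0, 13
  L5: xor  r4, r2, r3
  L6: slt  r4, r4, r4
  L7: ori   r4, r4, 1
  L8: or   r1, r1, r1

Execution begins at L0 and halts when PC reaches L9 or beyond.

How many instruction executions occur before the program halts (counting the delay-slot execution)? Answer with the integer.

PC=0  sub  r2, r0, r2        | r0=0 r1=5 r2=65528 r3=11 r4=4
PC=1  xori  r2, r0, 2        | r0=0 r1=5 r2=2 r3=11 r4=4
PC=2  xori  r4, r3, 15       | r0=0 r1=5 r2=2 r3=11 r4=4
PC=3  bne  r4, r2, L9        | r0=0 r1=5 r2=2 r3=11 r4=4  [TAKEN]
PC=4  ori   r1, r0, 13       | r0=0 r1=13 r2=2 r3=11 r4=4

5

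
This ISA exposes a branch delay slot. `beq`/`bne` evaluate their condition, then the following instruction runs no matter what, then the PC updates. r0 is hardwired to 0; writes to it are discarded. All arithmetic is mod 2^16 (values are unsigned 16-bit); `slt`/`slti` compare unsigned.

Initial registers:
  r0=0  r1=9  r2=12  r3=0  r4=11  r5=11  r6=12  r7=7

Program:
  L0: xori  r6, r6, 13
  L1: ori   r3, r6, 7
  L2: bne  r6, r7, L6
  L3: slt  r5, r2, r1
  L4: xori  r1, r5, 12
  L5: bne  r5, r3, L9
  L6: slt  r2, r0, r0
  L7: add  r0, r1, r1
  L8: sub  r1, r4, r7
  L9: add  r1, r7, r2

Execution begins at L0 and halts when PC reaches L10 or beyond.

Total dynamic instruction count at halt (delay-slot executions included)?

8

  step pc=0: xori  r6, r6, 13  regs=(0,9,12,0,11,11,1,7)
  step pc=1: ori   r3, r6, 7  regs=(0,9,12,7,11,11,1,7)
  step pc=2: bne  r6, r7, L6  cond=T  regs=(0,9,12,7,11,11,1,7)
  step pc=3: slt  r5, r2, r1  regs=(0,9,12,7,11,0,1,7)
  step pc=6: slt  r2, r0, r0  regs=(0,9,0,7,11,0,1,7)
  step pc=7: add  r0, r1, r1  regs=(0,9,0,7,11,0,1,7)
  step pc=8: sub  r1, r4, r7  regs=(0,4,0,7,11,0,1,7)
  step pc=9: add  r1, r7, r2  regs=(0,7,0,7,11,0,1,7)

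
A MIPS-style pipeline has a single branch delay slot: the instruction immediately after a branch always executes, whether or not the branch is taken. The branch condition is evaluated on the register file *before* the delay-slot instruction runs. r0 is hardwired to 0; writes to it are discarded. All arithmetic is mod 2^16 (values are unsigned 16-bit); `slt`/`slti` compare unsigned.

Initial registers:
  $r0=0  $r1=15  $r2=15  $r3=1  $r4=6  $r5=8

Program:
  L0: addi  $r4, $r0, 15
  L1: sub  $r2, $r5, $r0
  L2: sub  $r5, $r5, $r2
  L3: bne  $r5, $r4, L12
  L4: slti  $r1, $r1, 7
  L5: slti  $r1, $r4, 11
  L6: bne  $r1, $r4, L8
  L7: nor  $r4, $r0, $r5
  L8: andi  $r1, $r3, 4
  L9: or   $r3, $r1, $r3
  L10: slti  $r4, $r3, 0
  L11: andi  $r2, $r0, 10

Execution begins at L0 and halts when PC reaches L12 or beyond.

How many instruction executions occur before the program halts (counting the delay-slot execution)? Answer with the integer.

5

  step pc=0: addi  $r4, $r0, 15  regs=(0,15,15,1,15,8)
  step pc=1: sub  $r2, $r5, $r0  regs=(0,15,8,1,15,8)
  step pc=2: sub  $r5, $r5, $r2  regs=(0,15,8,1,15,0)
  step pc=3: bne  $r5, $r4, L12  cond=T  regs=(0,15,8,1,15,0)
  step pc=4: slti  $r1, $r1, 7  regs=(0,0,8,1,15,0)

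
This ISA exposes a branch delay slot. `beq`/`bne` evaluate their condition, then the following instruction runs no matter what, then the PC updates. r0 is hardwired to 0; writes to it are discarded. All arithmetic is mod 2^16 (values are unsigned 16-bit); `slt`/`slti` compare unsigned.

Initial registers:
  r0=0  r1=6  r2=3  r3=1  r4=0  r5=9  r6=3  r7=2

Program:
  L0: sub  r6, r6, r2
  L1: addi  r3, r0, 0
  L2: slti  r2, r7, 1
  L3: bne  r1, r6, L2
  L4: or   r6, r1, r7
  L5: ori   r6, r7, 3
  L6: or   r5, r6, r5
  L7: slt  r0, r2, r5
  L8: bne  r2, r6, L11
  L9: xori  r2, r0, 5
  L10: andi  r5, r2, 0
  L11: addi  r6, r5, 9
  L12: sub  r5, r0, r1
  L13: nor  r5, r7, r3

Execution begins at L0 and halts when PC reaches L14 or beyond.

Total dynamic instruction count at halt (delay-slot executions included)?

  step pc=0: sub  r6, r6, r2  regs=(0,6,3,1,0,9,0,2)
  step pc=1: addi  r3, r0, 0  regs=(0,6,3,0,0,9,0,2)
  step pc=2: slti  r2, r7, 1  regs=(0,6,0,0,0,9,0,2)
  step pc=3: bne  r1, r6, L2  cond=T  regs=(0,6,0,0,0,9,0,2)
  step pc=4: or   r6, r1, r7  regs=(0,6,0,0,0,9,6,2)
  step pc=2: slti  r2, r7, 1  regs=(0,6,0,0,0,9,6,2)
  step pc=3: bne  r1, r6, L2  cond=F  regs=(0,6,0,0,0,9,6,2)
  step pc=4: or   r6, r1, r7  regs=(0,6,0,0,0,9,6,2)
  step pc=5: ori   r6, r7, 3  regs=(0,6,0,0,0,9,3,2)
  step pc=6: or   r5, r6, r5  regs=(0,6,0,0,0,11,3,2)
  step pc=7: slt  r0, r2, r5  regs=(0,6,0,0,0,11,3,2)
  step pc=8: bne  r2, r6, L11  cond=T  regs=(0,6,0,0,0,11,3,2)
  step pc=9: xori  r2, r0, 5  regs=(0,6,5,0,0,11,3,2)
  step pc=11: addi  r6, r5, 9  regs=(0,6,5,0,0,11,20,2)
  step pc=12: sub  r5, r0, r1  regs=(0,6,5,0,0,65530,20,2)
  step pc=13: nor  r5, r7, r3  regs=(0,6,5,0,0,65533,20,2)

16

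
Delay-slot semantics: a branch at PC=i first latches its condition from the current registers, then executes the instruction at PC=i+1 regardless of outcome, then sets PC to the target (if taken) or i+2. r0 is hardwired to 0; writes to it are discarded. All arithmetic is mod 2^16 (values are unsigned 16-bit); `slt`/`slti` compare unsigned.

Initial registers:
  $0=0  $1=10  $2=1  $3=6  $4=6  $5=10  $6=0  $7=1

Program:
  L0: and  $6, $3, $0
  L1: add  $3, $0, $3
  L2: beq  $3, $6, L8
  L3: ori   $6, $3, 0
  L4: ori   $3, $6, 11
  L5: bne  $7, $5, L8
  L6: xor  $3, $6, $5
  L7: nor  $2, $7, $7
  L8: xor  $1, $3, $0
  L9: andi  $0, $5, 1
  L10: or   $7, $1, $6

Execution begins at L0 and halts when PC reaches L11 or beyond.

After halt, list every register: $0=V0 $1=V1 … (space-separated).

$0=0 $1=12 $2=1 $3=12 $4=6 $5=10 $6=6 $7=14

#0 and  $6, $3, $0 ; 0/10/1/6/6/10/0/1
#1 add  $3, $0, $3 ; 0/10/1/6/6/10/0/1
#2 beq  $3, $6, L8 ; 0/10/1/6/6/10/0/1 ; →fallthru
#3 ori   $6, $3, 0 ; 0/10/1/6/6/10/6/1
#4 ori   $3, $6, 11 ; 0/10/1/15/6/10/6/1
#5 bne  $7, $5, L8 ; 0/10/1/15/6/10/6/1 ; →target
#6 xor  $3, $6, $5 ; 0/10/1/12/6/10/6/1
#8 xor  $1, $3, $0 ; 0/12/1/12/6/10/6/1
#9 andi  $0, $5, 1 ; 0/12/1/12/6/10/6/1
#10 or   $7, $1, $6 ; 0/12/1/12/6/10/6/14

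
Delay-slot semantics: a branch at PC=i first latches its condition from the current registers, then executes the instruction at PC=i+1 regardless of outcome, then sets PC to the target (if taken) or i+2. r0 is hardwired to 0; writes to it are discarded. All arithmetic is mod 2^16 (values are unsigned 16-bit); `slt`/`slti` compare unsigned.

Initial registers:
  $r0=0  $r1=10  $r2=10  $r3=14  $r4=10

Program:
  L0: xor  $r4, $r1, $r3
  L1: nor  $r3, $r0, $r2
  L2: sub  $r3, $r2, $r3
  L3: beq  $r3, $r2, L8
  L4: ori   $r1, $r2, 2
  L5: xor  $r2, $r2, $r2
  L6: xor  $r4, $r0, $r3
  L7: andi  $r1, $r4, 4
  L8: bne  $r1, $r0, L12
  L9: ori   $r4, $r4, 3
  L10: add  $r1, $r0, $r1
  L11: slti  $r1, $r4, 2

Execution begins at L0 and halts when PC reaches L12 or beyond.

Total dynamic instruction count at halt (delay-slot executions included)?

PC=0  xor  $r4, $r1, $r3     | $r0=0 $r1=10 $r2=10 $r3=14 $r4=4
PC=1  nor  $r3, $r0, $r2     | $r0=0 $r1=10 $r2=10 $r3=65525 $r4=4
PC=2  sub  $r3, $r2, $r3     | $r0=0 $r1=10 $r2=10 $r3=21 $r4=4
PC=3  beq  $r3, $r2, L8      | $r0=0 $r1=10 $r2=10 $r3=21 $r4=4  [not taken]
PC=4  ori   $r1, $r2, 2      | $r0=0 $r1=10 $r2=10 $r3=21 $r4=4
PC=5  xor  $r2, $r2, $r2     | $r0=0 $r1=10 $r2=0 $r3=21 $r4=4
PC=6  xor  $r4, $r0, $r3     | $r0=0 $r1=10 $r2=0 $r3=21 $r4=21
PC=7  andi  $r1, $r4, 4      | $r0=0 $r1=4 $r2=0 $r3=21 $r4=21
PC=8  bne  $r1, $r0, L12     | $r0=0 $r1=4 $r2=0 $r3=21 $r4=21  [TAKEN]
PC=9  ori   $r4, $r4, 3      | $r0=0 $r1=4 $r2=0 $r3=21 $r4=23

10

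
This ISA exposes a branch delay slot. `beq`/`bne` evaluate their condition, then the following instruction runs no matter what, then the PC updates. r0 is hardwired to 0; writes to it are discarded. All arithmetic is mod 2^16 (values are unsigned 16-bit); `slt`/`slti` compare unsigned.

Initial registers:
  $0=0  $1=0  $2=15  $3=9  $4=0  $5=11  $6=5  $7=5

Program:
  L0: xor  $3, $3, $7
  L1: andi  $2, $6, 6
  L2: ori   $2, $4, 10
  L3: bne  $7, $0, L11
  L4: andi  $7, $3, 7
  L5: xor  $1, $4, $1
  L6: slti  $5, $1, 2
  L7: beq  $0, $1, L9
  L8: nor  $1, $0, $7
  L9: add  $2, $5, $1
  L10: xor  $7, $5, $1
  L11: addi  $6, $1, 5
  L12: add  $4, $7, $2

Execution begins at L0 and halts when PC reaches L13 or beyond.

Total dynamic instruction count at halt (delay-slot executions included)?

[0] xor  $3, $3, $7  →  {$0:0, $1:0, $2:15, $3:12, $4:0, $5:11, $6:5, $7:5}
[1] andi  $2, $6, 6  →  {$0:0, $1:0, $2:4, $3:12, $4:0, $5:11, $6:5, $7:5}
[2] ori   $2, $4, 10  →  {$0:0, $1:0, $2:10, $3:12, $4:0, $5:11, $6:5, $7:5}
[3] bne  $7, $0, L11  →  {$0:0, $1:0, $2:10, $3:12, $4:0, $5:11, $6:5, $7:5}  ⟨branch taken⟩
[4] andi  $7, $3, 7  →  {$0:0, $1:0, $2:10, $3:12, $4:0, $5:11, $6:5, $7:4}
[11] addi  $6, $1, 5  →  {$0:0, $1:0, $2:10, $3:12, $4:0, $5:11, $6:5, $7:4}
[12] add  $4, $7, $2  →  {$0:0, $1:0, $2:10, $3:12, $4:14, $5:11, $6:5, $7:4}

7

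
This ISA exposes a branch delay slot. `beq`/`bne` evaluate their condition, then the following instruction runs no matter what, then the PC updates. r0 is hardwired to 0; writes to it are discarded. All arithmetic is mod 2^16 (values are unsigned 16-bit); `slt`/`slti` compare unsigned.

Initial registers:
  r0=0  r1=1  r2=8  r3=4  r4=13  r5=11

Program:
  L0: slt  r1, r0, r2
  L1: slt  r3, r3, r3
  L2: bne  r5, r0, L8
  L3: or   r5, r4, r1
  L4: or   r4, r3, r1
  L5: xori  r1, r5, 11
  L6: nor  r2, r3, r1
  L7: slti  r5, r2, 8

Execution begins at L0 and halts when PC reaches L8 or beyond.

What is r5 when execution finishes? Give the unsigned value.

PC=0  slt  r1, r0, r2        | r0=0 r1=1 r2=8 r3=4 r4=13 r5=11
PC=1  slt  r3, r3, r3        | r0=0 r1=1 r2=8 r3=0 r4=13 r5=11
PC=2  bne  r5, r0, L8        | r0=0 r1=1 r2=8 r3=0 r4=13 r5=11  [TAKEN]
PC=3  or   r5, r4, r1        | r0=0 r1=1 r2=8 r3=0 r4=13 r5=13

13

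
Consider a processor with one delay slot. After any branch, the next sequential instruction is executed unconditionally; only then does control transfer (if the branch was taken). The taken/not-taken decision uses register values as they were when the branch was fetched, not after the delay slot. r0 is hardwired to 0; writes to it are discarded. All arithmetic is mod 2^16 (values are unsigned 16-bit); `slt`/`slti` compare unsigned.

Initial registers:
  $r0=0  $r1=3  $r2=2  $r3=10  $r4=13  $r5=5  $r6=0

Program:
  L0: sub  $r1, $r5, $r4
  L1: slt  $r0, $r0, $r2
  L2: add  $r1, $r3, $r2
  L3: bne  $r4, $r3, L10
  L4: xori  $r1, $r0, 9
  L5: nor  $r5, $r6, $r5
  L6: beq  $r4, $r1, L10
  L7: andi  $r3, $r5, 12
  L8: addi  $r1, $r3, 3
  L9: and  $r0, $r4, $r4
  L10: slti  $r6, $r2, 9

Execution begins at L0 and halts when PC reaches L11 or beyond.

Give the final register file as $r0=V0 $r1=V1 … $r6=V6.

#0 sub  $r1, $r5, $r4 ; 0/65528/2/10/13/5/0
#1 slt  $r0, $r0, $r2 ; 0/65528/2/10/13/5/0
#2 add  $r1, $r3, $r2 ; 0/12/2/10/13/5/0
#3 bne  $r4, $r3, L10 ; 0/12/2/10/13/5/0 ; →target
#4 xori  $r1, $r0, 9 ; 0/9/2/10/13/5/0
#10 slti  $r6, $r2, 9 ; 0/9/2/10/13/5/1

$r0=0 $r1=9 $r2=2 $r3=10 $r4=13 $r5=5 $r6=1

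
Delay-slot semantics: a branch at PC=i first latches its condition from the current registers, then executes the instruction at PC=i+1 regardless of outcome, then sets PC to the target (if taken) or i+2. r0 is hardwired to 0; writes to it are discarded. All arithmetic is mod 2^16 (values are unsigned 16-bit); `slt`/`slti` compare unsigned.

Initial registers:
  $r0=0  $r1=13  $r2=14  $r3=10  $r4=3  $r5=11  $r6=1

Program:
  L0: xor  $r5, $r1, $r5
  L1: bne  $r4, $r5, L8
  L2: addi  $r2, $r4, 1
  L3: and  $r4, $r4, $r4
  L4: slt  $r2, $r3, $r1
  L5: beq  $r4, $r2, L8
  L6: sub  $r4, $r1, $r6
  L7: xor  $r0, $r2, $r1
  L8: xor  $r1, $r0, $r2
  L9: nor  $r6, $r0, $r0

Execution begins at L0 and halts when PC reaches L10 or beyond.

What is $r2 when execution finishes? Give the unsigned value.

4

  step pc=0: xor  $r5, $r1, $r5  regs=(0,13,14,10,3,6,1)
  step pc=1: bne  $r4, $r5, L8  cond=T  regs=(0,13,14,10,3,6,1)
  step pc=2: addi  $r2, $r4, 1  regs=(0,13,4,10,3,6,1)
  step pc=8: xor  $r1, $r0, $r2  regs=(0,4,4,10,3,6,1)
  step pc=9: nor  $r6, $r0, $r0  regs=(0,4,4,10,3,6,65535)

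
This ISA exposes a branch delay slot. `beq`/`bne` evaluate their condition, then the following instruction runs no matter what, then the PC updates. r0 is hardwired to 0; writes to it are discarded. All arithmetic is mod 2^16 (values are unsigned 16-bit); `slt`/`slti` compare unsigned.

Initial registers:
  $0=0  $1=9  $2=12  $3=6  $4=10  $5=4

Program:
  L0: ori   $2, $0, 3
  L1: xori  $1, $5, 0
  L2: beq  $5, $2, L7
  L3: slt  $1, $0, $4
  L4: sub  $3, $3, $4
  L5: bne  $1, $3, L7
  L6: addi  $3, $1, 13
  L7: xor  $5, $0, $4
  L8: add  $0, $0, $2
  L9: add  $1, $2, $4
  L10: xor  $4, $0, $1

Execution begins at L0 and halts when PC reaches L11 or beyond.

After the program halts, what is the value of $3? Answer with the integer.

  step pc=0: ori   $2, $0, 3  regs=(0,9,3,6,10,4)
  step pc=1: xori  $1, $5, 0  regs=(0,4,3,6,10,4)
  step pc=2: beq  $5, $2, L7  cond=F  regs=(0,4,3,6,10,4)
  step pc=3: slt  $1, $0, $4  regs=(0,1,3,6,10,4)
  step pc=4: sub  $3, $3, $4  regs=(0,1,3,65532,10,4)
  step pc=5: bne  $1, $3, L7  cond=T  regs=(0,1,3,65532,10,4)
  step pc=6: addi  $3, $1, 13  regs=(0,1,3,14,10,4)
  step pc=7: xor  $5, $0, $4  regs=(0,1,3,14,10,10)
  step pc=8: add  $0, $0, $2  regs=(0,1,3,14,10,10)
  step pc=9: add  $1, $2, $4  regs=(0,13,3,14,10,10)
  step pc=10: xor  $4, $0, $1  regs=(0,13,3,14,13,10)

14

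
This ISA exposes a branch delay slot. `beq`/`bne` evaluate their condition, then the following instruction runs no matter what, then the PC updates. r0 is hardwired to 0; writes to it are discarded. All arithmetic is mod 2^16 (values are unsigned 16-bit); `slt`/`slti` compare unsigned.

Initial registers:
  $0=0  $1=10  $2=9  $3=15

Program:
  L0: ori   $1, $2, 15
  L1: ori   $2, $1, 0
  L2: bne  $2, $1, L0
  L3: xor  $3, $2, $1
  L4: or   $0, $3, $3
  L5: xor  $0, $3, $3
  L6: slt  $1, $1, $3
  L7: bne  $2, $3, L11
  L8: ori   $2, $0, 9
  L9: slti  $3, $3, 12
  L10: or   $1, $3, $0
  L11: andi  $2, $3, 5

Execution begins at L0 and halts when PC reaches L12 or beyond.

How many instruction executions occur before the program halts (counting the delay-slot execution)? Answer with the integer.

#0 ori   $1, $2, 15 ; 0/15/9/15
#1 ori   $2, $1, 0 ; 0/15/15/15
#2 bne  $2, $1, L0 ; 0/15/15/15 ; →fallthru
#3 xor  $3, $2, $1 ; 0/15/15/0
#4 or   $0, $3, $3 ; 0/15/15/0
#5 xor  $0, $3, $3 ; 0/15/15/0
#6 slt  $1, $1, $3 ; 0/0/15/0
#7 bne  $2, $3, L11 ; 0/0/15/0 ; →target
#8 ori   $2, $0, 9 ; 0/0/9/0
#11 andi  $2, $3, 5 ; 0/0/0/0

10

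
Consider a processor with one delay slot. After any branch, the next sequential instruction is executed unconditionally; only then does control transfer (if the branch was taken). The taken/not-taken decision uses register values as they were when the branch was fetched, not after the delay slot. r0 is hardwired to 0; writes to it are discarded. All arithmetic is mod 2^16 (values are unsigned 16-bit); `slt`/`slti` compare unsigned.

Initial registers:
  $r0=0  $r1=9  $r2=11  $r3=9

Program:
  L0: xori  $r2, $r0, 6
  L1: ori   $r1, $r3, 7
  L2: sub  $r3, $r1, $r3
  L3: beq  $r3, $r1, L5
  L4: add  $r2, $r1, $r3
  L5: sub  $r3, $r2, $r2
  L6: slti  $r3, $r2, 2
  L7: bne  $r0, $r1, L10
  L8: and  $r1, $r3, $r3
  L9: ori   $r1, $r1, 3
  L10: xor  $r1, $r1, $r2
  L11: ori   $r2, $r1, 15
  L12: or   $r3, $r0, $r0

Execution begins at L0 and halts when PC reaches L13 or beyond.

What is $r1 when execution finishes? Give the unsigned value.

21

  step pc=0: xori  $r2, $r0, 6  regs=(0,9,6,9)
  step pc=1: ori   $r1, $r3, 7  regs=(0,15,6,9)
  step pc=2: sub  $r3, $r1, $r3  regs=(0,15,6,6)
  step pc=3: beq  $r3, $r1, L5  cond=F  regs=(0,15,6,6)
  step pc=4: add  $r2, $r1, $r3  regs=(0,15,21,6)
  step pc=5: sub  $r3, $r2, $r2  regs=(0,15,21,0)
  step pc=6: slti  $r3, $r2, 2  regs=(0,15,21,0)
  step pc=7: bne  $r0, $r1, L10  cond=T  regs=(0,15,21,0)
  step pc=8: and  $r1, $r3, $r3  regs=(0,0,21,0)
  step pc=10: xor  $r1, $r1, $r2  regs=(0,21,21,0)
  step pc=11: ori   $r2, $r1, 15  regs=(0,21,31,0)
  step pc=12: or   $r3, $r0, $r0  regs=(0,21,31,0)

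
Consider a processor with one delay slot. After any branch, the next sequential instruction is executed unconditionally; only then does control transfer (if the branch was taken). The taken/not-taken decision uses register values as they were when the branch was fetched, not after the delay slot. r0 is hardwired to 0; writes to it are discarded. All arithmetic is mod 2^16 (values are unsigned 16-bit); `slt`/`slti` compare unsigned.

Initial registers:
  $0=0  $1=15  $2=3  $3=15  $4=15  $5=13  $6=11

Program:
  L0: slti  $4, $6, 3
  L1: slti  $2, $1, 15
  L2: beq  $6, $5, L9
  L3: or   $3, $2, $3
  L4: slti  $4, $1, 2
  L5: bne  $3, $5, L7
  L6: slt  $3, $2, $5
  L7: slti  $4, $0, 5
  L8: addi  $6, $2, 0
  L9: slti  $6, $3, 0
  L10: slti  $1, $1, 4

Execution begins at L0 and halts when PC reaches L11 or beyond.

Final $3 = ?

PC=0  slti  $4, $6, 3        | $0=0 $1=15 $2=3 $3=15 $4=0 $5=13 $6=11
PC=1  slti  $2, $1, 15       | $0=0 $1=15 $2=0 $3=15 $4=0 $5=13 $6=11
PC=2  beq  $6, $5, L9        | $0=0 $1=15 $2=0 $3=15 $4=0 $5=13 $6=11  [not taken]
PC=3  or   $3, $2, $3        | $0=0 $1=15 $2=0 $3=15 $4=0 $5=13 $6=11
PC=4  slti  $4, $1, 2        | $0=0 $1=15 $2=0 $3=15 $4=0 $5=13 $6=11
PC=5  bne  $3, $5, L7        | $0=0 $1=15 $2=0 $3=15 $4=0 $5=13 $6=11  [TAKEN]
PC=6  slt  $3, $2, $5        | $0=0 $1=15 $2=0 $3=1 $4=0 $5=13 $6=11
PC=7  slti  $4, $0, 5        | $0=0 $1=15 $2=0 $3=1 $4=1 $5=13 $6=11
PC=8  addi  $6, $2, 0        | $0=0 $1=15 $2=0 $3=1 $4=1 $5=13 $6=0
PC=9  slti  $6, $3, 0        | $0=0 $1=15 $2=0 $3=1 $4=1 $5=13 $6=0
PC=10 slti  $1, $1, 4        | $0=0 $1=0 $2=0 $3=1 $4=1 $5=13 $6=0

1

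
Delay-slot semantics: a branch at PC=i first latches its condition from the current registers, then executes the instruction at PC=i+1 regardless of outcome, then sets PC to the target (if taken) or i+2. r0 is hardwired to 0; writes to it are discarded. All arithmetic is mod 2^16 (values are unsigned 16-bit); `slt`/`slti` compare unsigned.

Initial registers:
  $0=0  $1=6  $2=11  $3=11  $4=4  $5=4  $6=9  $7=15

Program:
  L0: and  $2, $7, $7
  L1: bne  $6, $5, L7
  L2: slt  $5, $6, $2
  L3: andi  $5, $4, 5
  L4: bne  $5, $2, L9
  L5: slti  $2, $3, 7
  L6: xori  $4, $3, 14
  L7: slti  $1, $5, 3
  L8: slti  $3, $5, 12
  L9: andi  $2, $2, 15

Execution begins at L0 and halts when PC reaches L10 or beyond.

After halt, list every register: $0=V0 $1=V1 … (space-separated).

$0=0 $1=1 $2=15 $3=1 $4=4 $5=1 $6=9 $7=15

  step pc=0: and  $2, $7, $7  regs=(0,6,15,11,4,4,9,15)
  step pc=1: bne  $6, $5, L7  cond=T  regs=(0,6,15,11,4,4,9,15)
  step pc=2: slt  $5, $6, $2  regs=(0,6,15,11,4,1,9,15)
  step pc=7: slti  $1, $5, 3  regs=(0,1,15,11,4,1,9,15)
  step pc=8: slti  $3, $5, 12  regs=(0,1,15,1,4,1,9,15)
  step pc=9: andi  $2, $2, 15  regs=(0,1,15,1,4,1,9,15)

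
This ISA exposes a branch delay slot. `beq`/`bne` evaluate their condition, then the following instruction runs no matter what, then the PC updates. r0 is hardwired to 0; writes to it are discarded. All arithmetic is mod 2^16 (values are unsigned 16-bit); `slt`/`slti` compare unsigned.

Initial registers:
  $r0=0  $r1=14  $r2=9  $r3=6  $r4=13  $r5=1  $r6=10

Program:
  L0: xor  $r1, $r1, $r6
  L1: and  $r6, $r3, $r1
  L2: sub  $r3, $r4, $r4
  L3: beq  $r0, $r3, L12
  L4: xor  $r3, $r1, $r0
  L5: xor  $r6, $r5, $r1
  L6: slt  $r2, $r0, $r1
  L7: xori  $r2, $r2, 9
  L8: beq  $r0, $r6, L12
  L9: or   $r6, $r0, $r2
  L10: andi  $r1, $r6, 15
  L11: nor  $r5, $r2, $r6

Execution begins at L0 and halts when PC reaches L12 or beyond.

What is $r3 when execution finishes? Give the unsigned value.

#0 xor  $r1, $r1, $r6 ; 0/4/9/6/13/1/10
#1 and  $r6, $r3, $r1 ; 0/4/9/6/13/1/4
#2 sub  $r3, $r4, $r4 ; 0/4/9/0/13/1/4
#3 beq  $r0, $r3, L12 ; 0/4/9/0/13/1/4 ; →target
#4 xor  $r3, $r1, $r0 ; 0/4/9/4/13/1/4

4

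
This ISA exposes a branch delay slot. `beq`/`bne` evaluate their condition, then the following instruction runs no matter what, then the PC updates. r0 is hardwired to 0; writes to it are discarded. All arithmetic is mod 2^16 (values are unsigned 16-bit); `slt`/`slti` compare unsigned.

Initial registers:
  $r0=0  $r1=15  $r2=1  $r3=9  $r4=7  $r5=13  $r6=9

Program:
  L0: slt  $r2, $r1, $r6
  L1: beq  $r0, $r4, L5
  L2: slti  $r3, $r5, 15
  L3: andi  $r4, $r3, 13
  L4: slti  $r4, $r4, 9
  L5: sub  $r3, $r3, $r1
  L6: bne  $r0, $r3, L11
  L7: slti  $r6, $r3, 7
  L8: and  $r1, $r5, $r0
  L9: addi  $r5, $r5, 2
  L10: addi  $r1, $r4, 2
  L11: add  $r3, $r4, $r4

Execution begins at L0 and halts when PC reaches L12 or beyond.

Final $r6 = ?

  step pc=0: slt  $r2, $r1, $r6  regs=(0,15,0,9,7,13,9)
  step pc=1: beq  $r0, $r4, L5  cond=F  regs=(0,15,0,9,7,13,9)
  step pc=2: slti  $r3, $r5, 15  regs=(0,15,0,1,7,13,9)
  step pc=3: andi  $r4, $r3, 13  regs=(0,15,0,1,1,13,9)
  step pc=4: slti  $r4, $r4, 9  regs=(0,15,0,1,1,13,9)
  step pc=5: sub  $r3, $r3, $r1  regs=(0,15,0,65522,1,13,9)
  step pc=6: bne  $r0, $r3, L11  cond=T  regs=(0,15,0,65522,1,13,9)
  step pc=7: slti  $r6, $r3, 7  regs=(0,15,0,65522,1,13,0)
  step pc=11: add  $r3, $r4, $r4  regs=(0,15,0,2,1,13,0)

0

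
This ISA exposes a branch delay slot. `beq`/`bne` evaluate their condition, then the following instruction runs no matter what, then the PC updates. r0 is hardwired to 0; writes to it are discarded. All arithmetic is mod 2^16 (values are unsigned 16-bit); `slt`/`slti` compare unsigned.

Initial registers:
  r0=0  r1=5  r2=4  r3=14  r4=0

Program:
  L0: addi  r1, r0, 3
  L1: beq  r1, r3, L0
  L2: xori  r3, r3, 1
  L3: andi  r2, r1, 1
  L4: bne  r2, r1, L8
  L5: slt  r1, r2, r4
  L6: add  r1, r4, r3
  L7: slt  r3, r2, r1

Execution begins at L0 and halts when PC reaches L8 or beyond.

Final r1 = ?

  step pc=0: addi  r1, r0, 3  regs=(0,3,4,14,0)
  step pc=1: beq  r1, r3, L0  cond=F  regs=(0,3,4,14,0)
  step pc=2: xori  r3, r3, 1  regs=(0,3,4,15,0)
  step pc=3: andi  r2, r1, 1  regs=(0,3,1,15,0)
  step pc=4: bne  r2, r1, L8  cond=T  regs=(0,3,1,15,0)
  step pc=5: slt  r1, r2, r4  regs=(0,0,1,15,0)

0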